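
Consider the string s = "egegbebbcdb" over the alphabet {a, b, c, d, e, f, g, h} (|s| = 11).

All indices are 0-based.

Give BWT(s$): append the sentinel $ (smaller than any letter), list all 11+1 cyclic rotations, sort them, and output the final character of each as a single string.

rank  rotation      last
    0  $egegbebbcdb  b
    1  b$egegbebbcd  d
    2  bbcdb$egegbe  e
    3  bcdb$egegbeb  b
    4  bebbcdb$egeg  g
    5  cdb$egegbebb  b
    6  db$egegbebbc  c
    7  ebbcdb$egegb  b
    8  egbebbcdb$eg  g
    9  egegbebbcdb$  $
   10  gbebbcdb$ege  e
   11  gegbebbcdb$e  e

bdebgbcbg$ee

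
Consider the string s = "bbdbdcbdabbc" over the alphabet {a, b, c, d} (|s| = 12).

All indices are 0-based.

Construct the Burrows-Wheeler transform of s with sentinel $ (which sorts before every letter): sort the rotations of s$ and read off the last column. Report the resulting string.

rank  rotation       last
    0  $bbdbdcbdabbc  c
    1  abbc$bbdbdcbd  d
    2  bbc$bbdbdcbda  a
    3  bbdbdcbdabbc$  $
    4  bc$bbdbdcbdab  b
    5  bdabbc$bbdbdc  c
    6  bdbdcbdabbc$b  b
    7  bdcbdabbc$bbd  d
    8  c$bbdbdcbdabb  b
    9  cbdabbc$bbdbd  d
   10  dabbc$bbdbdcb  b
   11  dbdcbdabbc$bb  b
   12  dcbdabbc$bbdb  b

cda$bcbdbdbbb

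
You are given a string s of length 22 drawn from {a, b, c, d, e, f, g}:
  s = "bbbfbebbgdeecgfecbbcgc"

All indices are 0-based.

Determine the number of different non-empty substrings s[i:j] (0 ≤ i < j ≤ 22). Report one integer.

rank | idx | suffix
   0 |   0 | bbbfbebbgdeecgfecbbcgc
   1 |  17 | bbcgc
   2 |   1 | bbfbebbgdeecgfecbbcgc
   3 |   6 | bbgdeecgfecbbcgc
   4 |  18 | bcgc
   5 |   4 | bebbgdeecgfecbbcgc
   6 |   2 | bfbebbgdeecgfecbbcgc
   7 |   7 | bgdeecgfecbbcgc
   8 |  21 | c
   9 |  16 | cbbcgc
  10 |  19 | cgc
  11 |  12 | cgfecbbcgc
  12 |   9 | deecgfecbbcgc
  13 |   5 | ebbgdeecgfecbbcgc
  14 |  15 | ecbbcgc
  15 |  11 | ecgfecbbcgc
  16 |  10 | eecgfecbbcgc
  17 |   3 | fbebbgdeecgfecbbcgc
  18 |  14 | fecbbcgc
  19 |  20 | gc
  20 |   8 | gdeecgfecbbcgc
  21 |  13 | gfecbbcgc

SA = [0, 17, 1, 6, 18, 4, 2, 7, 21, 16, 19, 12, 9, 5, 15, 11, 10, 3, 14, 20, 8, 13]
i: (SA[i-1],SA[i]) lcp shared
  1: (0,17) 2 'bb'
  2: (17,1) 2 'bb'
  3: (1,6) 2 'bb'
  4: (6,18) 1 'b'
  5: (18,4) 1 'b'
  6: (4,2) 1 'b'
  7: (2,7) 1 'b'
  8: (7,21) 0 ''
  9: (21,16) 1 'c'
  10: (16,19) 1 'c'
  11: (19,12) 2 'cg'
  12: (12,9) 0 ''
  13: (9,5) 0 ''
  14: (5,15) 1 'e'
  15: (15,11) 2 'ec'
  16: (11,10) 1 'e'
  17: (10,3) 0 ''
  18: (3,14) 1 'f'
  19: (14,20) 0 ''
  20: (20,8) 1 'g'
  21: (8,13) 1 'g'

n(n+1)/2 = 22·23/2 = 253
Σ LCP = 0 + 2 + 2 + 2 + 1 + 1 + 1 + 1 + 0 + 1 + 1 + 2 + 0 + 0 + 1 + 2 + 1 + 0 + 1 + 0 + 1 + 1 = 21
distinct = 253 − 21 = 232

232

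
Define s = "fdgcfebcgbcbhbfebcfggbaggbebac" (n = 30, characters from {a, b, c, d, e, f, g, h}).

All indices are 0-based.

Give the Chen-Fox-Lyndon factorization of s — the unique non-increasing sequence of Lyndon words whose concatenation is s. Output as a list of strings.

["f", "dg", "cfe", "bcg", "bcbhbfebcfgg", "b", "aggbeb", "ac"]

emit factor 1: 'f' (i=0, period=1)
emit factor 2: 'dg' (i=1, period=2)
emit factor 3: 'cfe' (i=3, period=3)
emit factor 4: 'bcg' (i=6, period=3)
emit factor 5: 'bcbhbfebcfgg' (i=9, period=12)
emit factor 6: 'b' (i=21, period=1)
emit factor 7: 'aggbeb' (i=22, period=6)
emit factor 8: 'ac' (i=28, period=2)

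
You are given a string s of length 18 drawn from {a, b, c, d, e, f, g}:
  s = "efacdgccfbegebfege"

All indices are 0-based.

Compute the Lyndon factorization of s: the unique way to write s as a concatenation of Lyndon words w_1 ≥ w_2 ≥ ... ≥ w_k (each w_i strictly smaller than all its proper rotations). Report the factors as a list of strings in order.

emit factor 1: 'ef' (i=0, period=2)
emit factor 2: 'acdgccfbegebfege' (i=2, period=16)

["ef", "acdgccfbegebfege"]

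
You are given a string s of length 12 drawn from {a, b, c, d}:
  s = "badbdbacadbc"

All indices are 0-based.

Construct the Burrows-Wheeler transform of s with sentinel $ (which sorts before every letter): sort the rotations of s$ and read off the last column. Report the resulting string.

cbcbd$ddbabaa

rank  rotation       last
    0  $badbdbacadbc  c
    1  acadbc$badbdb  b
    2  adbc$badbdbac  c
    3  adbdbacadbc$b  b
    4  bacadbc$badbd  d
    5  badbdbacadbc$  $
    6  bc$badbdbacad  d
    7  bdbacadbc$bad  d
    8  c$badbdbacadb  b
    9  cadbc$badbdba  a
   10  dbacadbc$badb  b
   11  dbc$badbdbaca  a
   12  dbdbacadbc$ba  a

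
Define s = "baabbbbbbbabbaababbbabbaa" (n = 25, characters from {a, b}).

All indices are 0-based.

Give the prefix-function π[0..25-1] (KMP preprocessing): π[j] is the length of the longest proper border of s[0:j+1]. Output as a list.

[0, 0, 0, 1, 1, 1, 1, 1, 1, 1, 2, 1, 1, 2, 3, 4, 2, 1, 1, 1, 2, 1, 1, 2, 3]

π[0] = 0
j=1 s[j]='a': π[1]=0 (border '')
j=2 s[j]='a': π[2]=0 (border '')
j=3 s[j]='b': π[3]=1 (border 'b')
j=4 s[j]='b': k: 1→0; π[4]=1 (border 'b')
j=5 s[j]='b': k: 1→0; π[5]=1 (border 'b')
j=6 s[j]='b': k: 1→0; π[6]=1 (border 'b')
j=7 s[j]='b': k: 1→0; π[7]=1 (border 'b')
j=8 s[j]='b': k: 1→0; π[8]=1 (border 'b')
j=9 s[j]='b': k: 1→0; π[9]=1 (border 'b')
j=10 s[j]='a': π[10]=2 (border 'ba')
j=11 s[j]='b': k: 2→0; π[11]=1 (border 'b')
j=12 s[j]='b': k: 1→0; π[12]=1 (border 'b')
j=13 s[j]='a': π[13]=2 (border 'ba')
j=14 s[j]='a': π[14]=3 (border 'baa')
j=15 s[j]='b': π[15]=4 (border 'baab')
j=16 s[j]='a': k: 4→1; π[16]=2 (border 'ba')
j=17 s[j]='b': k: 2→0; π[17]=1 (border 'b')
j=18 s[j]='b': k: 1→0; π[18]=1 (border 'b')
j=19 s[j]='b': k: 1→0; π[19]=1 (border 'b')
j=20 s[j]='a': π[20]=2 (border 'ba')
j=21 s[j]='b': k: 2→0; π[21]=1 (border 'b')
j=22 s[j]='b': k: 1→0; π[22]=1 (border 'b')
j=23 s[j]='a': π[23]=2 (border 'ba')
j=24 s[j]='a': π[24]=3 (border 'baa')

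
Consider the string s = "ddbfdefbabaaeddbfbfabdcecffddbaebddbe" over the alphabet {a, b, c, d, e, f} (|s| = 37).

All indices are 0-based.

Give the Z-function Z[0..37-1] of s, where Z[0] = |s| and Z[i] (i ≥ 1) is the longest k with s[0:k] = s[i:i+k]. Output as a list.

[37, 1, 0, 0, 1, 0, 0, 0, 0, 0, 0, 0, 0, 4, 1, 0, 0, 0, 0, 0, 0, 1, 0, 0, 0, 0, 0, 3, 1, 0, 0, 0, 0, 3, 1, 0, 0]

Z[0]=37
i=1: i≥r, start 0; Z[1]=1 extend→box=[1,2)
i=2: i≥r, start 0; Z[2]=0
i=3: i≥r, start 0; Z[3]=0
i=4: i≥r, start 0; Z[4]=1 extend→box=[4,5)
i=5: i≥r, start 0; Z[5]=0
i=6: i≥r, start 0; Z[6]=0
i=7: i≥r, start 0; Z[7]=0
i=8: i≥r, start 0; Z[8]=0
i=9: i≥r, start 0; Z[9]=0
i=10: i≥r, start 0; Z[10]=0
i=11: i≥r, start 0; Z[11]=0
i=12: i≥r, start 0; Z[12]=0
i=13: i≥r, start 0; Z[13]=4 extend→box=[13,17)
i=14: min(r-i=3, Z[1]=1)=1; Z[14]=1
i=15: min(r-i=2, Z[2]=0)=0; Z[15]=0
i=16: min(r-i=1, Z[3]=0)=0; Z[16]=0
i=17: i≥r, start 0; Z[17]=0
i=18: i≥r, start 0; Z[18]=0
i=19: i≥r, start 0; Z[19]=0
i=20: i≥r, start 0; Z[20]=0
i=21: i≥r, start 0; Z[21]=1 extend→box=[21,22)
i=22: i≥r, start 0; Z[22]=0
i=23: i≥r, start 0; Z[23]=0
i=24: i≥r, start 0; Z[24]=0
i=25: i≥r, start 0; Z[25]=0
i=26: i≥r, start 0; Z[26]=0
i=27: i≥r, start 0; Z[27]=3 extend→box=[27,30)
i=28: min(r-i=2, Z[1]=1)=1; Z[28]=1
i=29: min(r-i=1, Z[2]=0)=0; Z[29]=0
i=30: i≥r, start 0; Z[30]=0
i=31: i≥r, start 0; Z[31]=0
i=32: i≥r, start 0; Z[32]=0
i=33: i≥r, start 0; Z[33]=3 extend→box=[33,36)
i=34: min(r-i=2, Z[1]=1)=1; Z[34]=1
i=35: min(r-i=1, Z[2]=0)=0; Z[35]=0
i=36: i≥r, start 0; Z[36]=0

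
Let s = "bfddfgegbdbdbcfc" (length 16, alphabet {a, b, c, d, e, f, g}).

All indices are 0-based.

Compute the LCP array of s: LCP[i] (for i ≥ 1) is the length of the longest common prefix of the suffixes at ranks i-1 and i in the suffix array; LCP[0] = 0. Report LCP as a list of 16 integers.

sorted suffixes:
  #0 SA[0]=12  'bcfc'
  #1 SA[1]=10  'bdbcfc'
  #2 SA[2]=8  'bdbdbcfc'
  #3 SA[3]=0  'bfddfgegbdbdbcfc'
  #4 SA[4]=15  'c'
  #5 SA[5]=13  'cfc'
  #6 SA[6]=11  'dbcfc'
  #7 SA[7]=9  'dbdbcfc'
  #8 SA[8]=2  'ddfgegbdbdbcfc'
  #9 SA[9]=3  'dfgegbdbdbcfc'
  #10 SA[10]=6  'egbdbdbcfc'
  #11 SA[11]=14  'fc'
  #12 SA[12]=1  'fddfgegbdbdbcfc'
  #13 SA[13]=4  'fgegbdbdbcfc'
  #14 SA[14]=7  'gbdbdbcfc'
  #15 SA[15]=5  'gegbdbdbcfc'

SA = [12, 10, 8, 0, 15, 13, 11, 9, 2, 3, 6, 14, 1, 4, 7, 5]
i: (SA[i-1],SA[i]) lcp shared
  1: (12,10) 1 'b'
  2: (10,8) 3 'bdb'
  3: (8,0) 1 'b'
  4: (0,15) 0 ''
  5: (15,13) 1 'c'
  6: (13,11) 0 ''
  7: (11,9) 2 'db'
  8: (9,2) 1 'd'
  9: (2,3) 1 'd'
  10: (3,6) 0 ''
  11: (6,14) 0 ''
  12: (14,1) 1 'f'
  13: (1,4) 1 'f'
  14: (4,7) 0 ''
  15: (7,5) 1 'g'

[0, 1, 3, 1, 0, 1, 0, 2, 1, 1, 0, 0, 1, 1, 0, 1]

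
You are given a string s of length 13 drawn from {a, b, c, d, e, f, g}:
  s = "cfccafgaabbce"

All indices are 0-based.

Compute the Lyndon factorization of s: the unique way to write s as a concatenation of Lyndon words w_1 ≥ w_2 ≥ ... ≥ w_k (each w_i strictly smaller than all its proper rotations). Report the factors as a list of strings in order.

["cf", "c", "c", "afg", "aabbce"]

emit factor 1: 'cf' (i=0, period=2)
emit factor 2: 'c' (i=2, period=1)
emit factor 3: 'c' (i=3, period=1)
emit factor 4: 'afg' (i=4, period=3)
emit factor 5: 'aabbce' (i=7, period=6)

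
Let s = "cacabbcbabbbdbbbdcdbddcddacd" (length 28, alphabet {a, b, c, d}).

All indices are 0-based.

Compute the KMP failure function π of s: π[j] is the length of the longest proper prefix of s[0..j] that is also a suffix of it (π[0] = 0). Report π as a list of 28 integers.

π[0] = 0
j=1 s[j]='a': π[1]=0 (border '')
j=2 s[j]='c': π[2]=1 (border 'c')
j=3 s[j]='a': π[3]=2 (border 'ca')
j=4 s[j]='b': k: 2→0; π[4]=0 (border '')
j=5 s[j]='b': π[5]=0 (border '')
j=6 s[j]='c': π[6]=1 (border 'c')
j=7 s[j]='b': k: 1→0; π[7]=0 (border '')
j=8 s[j]='a': π[8]=0 (border '')
j=9 s[j]='b': π[9]=0 (border '')
j=10 s[j]='b': π[10]=0 (border '')
j=11 s[j]='b': π[11]=0 (border '')
j=12 s[j]='d': π[12]=0 (border '')
j=13 s[j]='b': π[13]=0 (border '')
j=14 s[j]='b': π[14]=0 (border '')
j=15 s[j]='b': π[15]=0 (border '')
j=16 s[j]='d': π[16]=0 (border '')
j=17 s[j]='c': π[17]=1 (border 'c')
j=18 s[j]='d': k: 1→0; π[18]=0 (border '')
j=19 s[j]='b': π[19]=0 (border '')
j=20 s[j]='d': π[20]=0 (border '')
j=21 s[j]='d': π[21]=0 (border '')
j=22 s[j]='c': π[22]=1 (border 'c')
j=23 s[j]='d': k: 1→0; π[23]=0 (border '')
j=24 s[j]='d': π[24]=0 (border '')
j=25 s[j]='a': π[25]=0 (border '')
j=26 s[j]='c': π[26]=1 (border 'c')
j=27 s[j]='d': k: 1→0; π[27]=0 (border '')

[0, 0, 1, 2, 0, 0, 1, 0, 0, 0, 0, 0, 0, 0, 0, 0, 0, 1, 0, 0, 0, 0, 1, 0, 0, 0, 1, 0]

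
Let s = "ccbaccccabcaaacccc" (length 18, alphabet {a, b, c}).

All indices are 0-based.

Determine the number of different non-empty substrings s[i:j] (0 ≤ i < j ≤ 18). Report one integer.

sorted suffixes:
  #0 SA[0]=11  'aaacccc'
  #1 SA[1]=12  'aacccc'
  #2 SA[2]=8  'abcaaacccc'
  #3 SA[3]=13  'acccc'
  #4 SA[4]=3  'accccabcaaacccc'
  #5 SA[5]=2  'baccccabcaaacccc'
  #6 SA[6]=9  'bcaaacccc'
  #7 SA[7]=17  'c'
  #8 SA[8]=10  'caaacccc'
  #9 SA[9]=7  'cabcaaacccc'
  #10 SA[10]=1  'cbaccccabcaaacccc'
  #11 SA[11]=16  'cc'
  #12 SA[12]=6  'ccabcaaacccc'
  #13 SA[13]=0  'ccbaccccabcaaacccc'
  #14 SA[14]=15  'ccc'
  #15 SA[15]=5  'cccabcaaacccc'
  #16 SA[16]=14  'cccc'
  #17 SA[17]=4  'ccccabcaaacccc'

SA = [11, 12, 8, 13, 3, 2, 9, 17, 10, 7, 1, 16, 6, 0, 15, 5, 14, 4]
rank  pair      lcp
   1  s[11:],s[12:]  2  'aa'
   2  s[12:],s[8:]  1  'a'
   3  s[8:],s[13:]  1  'a'
   4  s[13:],s[3:]  5  'acccc'
   5  s[3:],s[2:]  0  ''
   6  s[2:],s[9:]  1  'b'
   7  s[9:],s[17:]  0  ''
   8  s[17:],s[10:]  1  'c'
   9  s[10:],s[7:]  2  'ca'
  10  s[7:],s[1:]  1  'c'
  11  s[1:],s[16:]  1  'c'
  12  s[16:],s[6:]  2  'cc'
  13  s[6:],s[0:]  2  'cc'
  14  s[0:],s[15:]  2  'cc'
  15  s[15:],s[5:]  3  'ccc'
  16  s[5:],s[14:]  3  'ccc'
  17  s[14:],s[4:]  4  'cccc'

n(n+1)/2 = 18·19/2 = 171
Σ LCP = 0 + 2 + 1 + 1 + 5 + 0 + 1 + 0 + 1 + 2 + 1 + 1 + 2 + 2 + 2 + 3 + 3 + 4 = 31
distinct = 171 − 31 = 140

140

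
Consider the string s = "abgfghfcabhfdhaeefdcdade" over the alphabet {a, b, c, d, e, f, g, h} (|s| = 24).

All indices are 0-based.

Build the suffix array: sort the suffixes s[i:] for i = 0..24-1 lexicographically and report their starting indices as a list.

[0, 8, 21, 14, 1, 9, 7, 19, 20, 18, 22, 12, 23, 15, 16, 6, 17, 11, 3, 2, 4, 13, 5, 10]

rank→(start, suffix):
  0 → (0, 'abgfghfcabhfdhaeefdcdade')
  1 → (8, 'abhfdhaeefdcdade')
  2 → (21, 'ade')
  3 → (14, 'aeefdcdade')
  4 → (1, 'bgfghfcabhfdhaeefdcdade')
  5 → (9, 'bhfdhaeefdcdade')
  6 → (7, 'cabhfdhaeefdcdade')
  7 → (19, 'cdade')
  8 → (20, 'dade')
  9 → (18, 'dcdade')
  10 → (22, 'de')
  11 → (12, 'dhaeefdcdade')
  12 → (23, 'e')
  13 → (15, 'eefdcdade')
  14 → (16, 'efdcdade')
  15 → (6, 'fcabhfdhaeefdcdade')
  16 → (17, 'fdcdade')
  17 → (11, 'fdhaeefdcdade')
  18 → (3, 'fghfcabhfdhaeefdcdade')
  19 → (2, 'gfghfcabhfdhaeefdcdade')
  20 → (4, 'ghfcabhfdhaeefdcdade')
  21 → (13, 'haeefdcdade')
  22 → (5, 'hfcabhfdhaeefdcdade')
  23 → (10, 'hfdhaeefdcdade')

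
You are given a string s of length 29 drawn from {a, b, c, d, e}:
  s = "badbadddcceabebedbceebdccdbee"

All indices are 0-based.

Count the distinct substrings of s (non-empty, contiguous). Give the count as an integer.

397

rank→(start, suffix):
  0 → (11, 'abebedbceebdccdbee')
  1 → (1, 'adbadddcceabebedbceebdccdbee')
  2 → (4, 'adddcceabebedbceebdccdbee')
  3 → (0, 'badbadddcceabebedbceebdccdbee')
  4 → (3, 'badddcceabebedbceebdccdbee')
  5 → (17, 'bceebdccdbee')
  6 → (21, 'bdccdbee')
  7 → (12, 'bebedbceebdccdbee')
  8 → (14, 'bedbceebdccdbee')
  9 → (26, 'bee')
  10 → (23, 'ccdbee')
  11 → (8, 'cceabebedbceebdccdbee')
  12 → (24, 'cdbee')
  13 → (9, 'ceabebedbceebdccdbee')
  14 → (18, 'ceebdccdbee')
  15 → (2, 'dbadddcceabebedbceebdccdbee')
  16 → (16, 'dbceebdccdbee')
  17 → (25, 'dbee')
  18 → (22, 'dccdbee')
  19 → (7, 'dcceabebedbceebdccdbee')
  20 → (6, 'ddcceabebedbceebdccdbee')
  21 → (5, 'dddcceabebedbceebdccdbee')
  22 → (28, 'e')
  23 → (10, 'eabebedbceebdccdbee')
  24 → (20, 'ebdccdbee')
  25 → (13, 'ebedbceebdccdbee')
  26 → (15, 'edbceebdccdbee')
  27 → (27, 'ee')
  28 → (19, 'eebdccdbee')

SA = [11, 1, 4, 0, 3, 17, 21, 12, 14, 26, 23, 8, 24, 9, 18, 2, 16, 25, 22, 7, 6, 5, 28, 10, 20, 13, 15, 27, 19]
rank  pair      lcp
   1  s[11:],s[1:]  1  'a'
   2  s[1:],s[4:]  2  'ad'
   3  s[4:],s[0:]  0  ''
   4  s[0:],s[3:]  3  'bad'
   5  s[3:],s[17:]  1  'b'
   6  s[17:],s[21:]  1  'b'
   7  s[21:],s[12:]  1  'b'
   8  s[12:],s[14:]  2  'be'
   9  s[14:],s[26:]  2  'be'
  10  s[26:],s[23:]  0  ''
  11  s[23:],s[8:]  2  'cc'
  12  s[8:],s[24:]  1  'c'
  13  s[24:],s[9:]  1  'c'
  14  s[9:],s[18:]  2  'ce'
  15  s[18:],s[2:]  0  ''
  16  s[2:],s[16:]  2  'db'
  17  s[16:],s[25:]  2  'db'
  18  s[25:],s[22:]  1  'd'
  19  s[22:],s[7:]  3  'dcc'
  20  s[7:],s[6:]  1  'd'
  21  s[6:],s[5:]  2  'dd'
  22  s[5:],s[28:]  0  ''
  23  s[28:],s[10:]  1  'e'
  24  s[10:],s[20:]  1  'e'
  25  s[20:],s[13:]  2  'eb'
  26  s[13:],s[15:]  1  'e'
  27  s[15:],s[27:]  1  'e'
  28  s[27:],s[19:]  2  'ee'

n(n+1)/2 = 29·30/2 = 435
Σ LCP = 0 + 1 + 2 + 0 + 3 + 1 + 1 + 1 + 2 + 2 + 0 + 2 + 1 + 1 + 2 + 0 + 2 + 2 + 1 + 3 + 1 + 2 + 0 + 1 + 1 + 2 + 1 + 1 + 2 = 38
distinct = 435 − 38 = 397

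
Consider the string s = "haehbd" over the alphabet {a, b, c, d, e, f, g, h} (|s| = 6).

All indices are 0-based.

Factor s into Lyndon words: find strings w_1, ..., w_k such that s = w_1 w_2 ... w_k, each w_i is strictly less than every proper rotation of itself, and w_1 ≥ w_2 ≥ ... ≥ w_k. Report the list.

["h", "aehbd"]

emit factor 1: 'h' (i=0, period=1)
emit factor 2: 'aehbd' (i=1, period=5)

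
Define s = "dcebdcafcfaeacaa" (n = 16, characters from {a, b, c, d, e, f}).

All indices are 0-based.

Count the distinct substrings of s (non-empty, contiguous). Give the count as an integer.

124

rank | idx | suffix
   0 |  15 | a
   1 |  14 | aa
   2 |  12 | acaa
   3 |  10 | aeacaa
   4 |   6 | afcfaeacaa
   5 |   3 | bdcafcfaeacaa
   6 |  13 | caa
   7 |   5 | cafcfaeacaa
   8 |   1 | cebdcafcfaeacaa
   9 |   8 | cfaeacaa
  10 |   4 | dcafcfaeacaa
  11 |   0 | dcebdcafcfaeacaa
  12 |  11 | eacaa
  13 |   2 | ebdcafcfaeacaa
  14 |   9 | faeacaa
  15 |   7 | fcfaeacaa

SA = [15, 14, 12, 10, 6, 3, 13, 5, 1, 8, 4, 0, 11, 2, 9, 7]
i: (SA[i-1],SA[i]) lcp shared
  1: (15,14) 1 'a'
  2: (14,12) 1 'a'
  3: (12,10) 1 'a'
  4: (10,6) 1 'a'
  5: (6,3) 0 ''
  6: (3,13) 0 ''
  7: (13,5) 2 'ca'
  8: (5,1) 1 'c'
  9: (1,8) 1 'c'
  10: (8,4) 0 ''
  11: (4,0) 2 'dc'
  12: (0,11) 0 ''
  13: (11,2) 1 'e'
  14: (2,9) 0 ''
  15: (9,7) 1 'f'

n(n+1)/2 = 16·17/2 = 136
Σ LCP = 0 + 1 + 1 + 1 + 1 + 0 + 0 + 2 + 1 + 1 + 0 + 2 + 0 + 1 + 0 + 1 = 12
distinct = 136 − 12 = 124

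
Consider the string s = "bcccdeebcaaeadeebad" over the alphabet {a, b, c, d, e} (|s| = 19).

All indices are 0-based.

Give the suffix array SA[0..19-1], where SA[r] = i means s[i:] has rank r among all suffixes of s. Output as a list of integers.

[9, 17, 12, 10, 16, 7, 0, 8, 1, 2, 3, 18, 13, 4, 11, 15, 6, 14, 5]

rank→(start, suffix):
  0 → (9, 'aaeadeebad')
  1 → (17, 'ad')
  2 → (12, 'adeebad')
  3 → (10, 'aeadeebad')
  4 → (16, 'bad')
  5 → (7, 'bcaaeadeebad')
  6 → (0, 'bcccdeebcaaeadeebad')
  7 → (8, 'caaeadeebad')
  8 → (1, 'cccdeebcaaeadeebad')
  9 → (2, 'ccdeebcaaeadeebad')
  10 → (3, 'cdeebcaaeadeebad')
  11 → (18, 'd')
  12 → (13, 'deebad')
  13 → (4, 'deebcaaeadeebad')
  14 → (11, 'eadeebad')
  15 → (15, 'ebad')
  16 → (6, 'ebcaaeadeebad')
  17 → (14, 'eebad')
  18 → (5, 'eebcaaeadeebad')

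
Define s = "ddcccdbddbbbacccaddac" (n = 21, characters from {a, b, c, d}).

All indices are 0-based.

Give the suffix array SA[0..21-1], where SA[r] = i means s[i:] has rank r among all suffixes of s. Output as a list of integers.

[19, 12, 16, 11, 10, 9, 6, 20, 15, 14, 13, 2, 3, 4, 18, 8, 5, 1, 17, 7, 0]

sorted suffixes:
  #0 SA[0]=19  'ac'
  #1 SA[1]=12  'acccaddac'
  #2 SA[2]=16  'addac'
  #3 SA[3]=11  'bacccaddac'
  #4 SA[4]=10  'bbacccaddac'
  #5 SA[5]=9  'bbbacccaddac'
  #6 SA[6]=6  'bddbbbacccaddac'
  #7 SA[7]=20  'c'
  #8 SA[8]=15  'caddac'
  #9 SA[9]=14  'ccaddac'
  #10 SA[10]=13  'cccaddac'
  #11 SA[11]=2  'cccdbddbbbacccaddac'
  #12 SA[12]=3  'ccdbddbbbacccaddac'
  #13 SA[13]=4  'cdbddbbbacccaddac'
  #14 SA[14]=18  'dac'
  #15 SA[15]=8  'dbbbacccaddac'
  #16 SA[16]=5  'dbddbbbacccaddac'
  #17 SA[17]=1  'dcccdbddbbbacccaddac'
  #18 SA[18]=17  'ddac'
  #19 SA[19]=7  'ddbbbacccaddac'
  #20 SA[20]=0  'ddcccdbddbbbacccaddac'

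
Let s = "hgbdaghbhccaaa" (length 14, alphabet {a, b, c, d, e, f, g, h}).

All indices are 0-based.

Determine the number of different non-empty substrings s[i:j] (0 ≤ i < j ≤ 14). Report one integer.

sorted suffixes:
  #0 SA[0]=13  'a'
  #1 SA[1]=12  'aa'
  #2 SA[2]=11  'aaa'
  #3 SA[3]=4  'aghbhccaaa'
  #4 SA[4]=2  'bdaghbhccaaa'
  #5 SA[5]=7  'bhccaaa'
  #6 SA[6]=10  'caaa'
  #7 SA[7]=9  'ccaaa'
  #8 SA[8]=3  'daghbhccaaa'
  #9 SA[9]=1  'gbdaghbhccaaa'
  #10 SA[10]=5  'ghbhccaaa'
  #11 SA[11]=6  'hbhccaaa'
  #12 SA[12]=8  'hccaaa'
  #13 SA[13]=0  'hgbdaghbhccaaa'

SA = [13, 12, 11, 4, 2, 7, 10, 9, 3, 1, 5, 6, 8, 0]
[i] adj suffixes → lcp
  [1] 13/12 → 1 ('a')
  [2] 12/11 → 2 ('aa')
  [3] 11/4 → 1 ('a')
  [4] 4/2 → 0 ('')
  [5] 2/7 → 1 ('b')
  [6] 7/10 → 0 ('')
  [7] 10/9 → 1 ('c')
  [8] 9/3 → 0 ('')
  [9] 3/1 → 0 ('')
  [10] 1/5 → 1 ('g')
  [11] 5/6 → 0 ('')
  [12] 6/8 → 1 ('h')
  [13] 8/0 → 1 ('h')

n(n+1)/2 = 14·15/2 = 105
Σ LCP = 0 + 1 + 2 + 1 + 0 + 1 + 0 + 1 + 0 + 0 + 1 + 0 + 1 + 1 = 9
distinct = 105 − 9 = 96

96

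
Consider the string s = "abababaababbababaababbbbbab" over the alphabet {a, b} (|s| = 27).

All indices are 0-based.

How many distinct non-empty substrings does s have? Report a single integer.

271

rank→(start, suffix):
  0 → (6, 'aababbababaababbbbbab')
  1 → (16, 'aababbbbbab')
  2 → (25, 'ab')
  3 → (4, 'abaababbababaababbbbbab')
  4 → (14, 'abaababbbbbab')
  5 → (2, 'ababaababbababaababbbbbab')
  6 → (12, 'ababaababbbbbab')
  7 → (0, 'abababaababbababaababbbbbab')
  8 → (7, 'ababbababaababbbbbab')
  9 → (17, 'ababbbbbab')
  10 → (9, 'abbababaababbbbbab')
  11 → (19, 'abbbbbab')
  12 → (26, 'b')
  13 → (5, 'baababbababaababbbbbab')
  14 → (15, 'baababbbbbab')
  15 → (24, 'bab')
  16 → (3, 'babaababbababaababbbbbab')
  17 → (13, 'babaababbbbbab')
  18 → (1, 'bababaababbababaababbbbbab')
  19 → (11, 'bababaababbbbbab')
  20 → (8, 'babbababaababbbbbab')
  21 → (18, 'babbbbbab')
  22 → (23, 'bbab')
  23 → (10, 'bbababaababbbbbab')
  24 → (22, 'bbbab')
  25 → (21, 'bbbbab')
  26 → (20, 'bbbbbab')

SA = [6, 16, 25, 4, 14, 2, 12, 0, 7, 17, 9, 19, 26, 5, 15, 24, 3, 13, 1, 11, 8, 18, 23, 10, 22, 21, 20]
i: (SA[i-1],SA[i]) lcp shared
  1: (6,16) 6 'aababb'
  2: (16,25) 1 'a'
  3: (25,4) 2 'ab'
  4: (4,14) 8 'abaababb'
  5: (14,2) 3 'aba'
  6: (2,12) 10 'ababaababb'
  7: (12,0) 5 'ababa'
  8: (0,7) 4 'abab'
  9: (7,17) 5 'ababb'
  10: (17,9) 2 'ab'
  11: (9,19) 3 'abb'
  12: (19,26) 0 ''
  13: (26,5) 1 'b'
  14: (5,15) 7 'baababb'
  15: (15,24) 2 'ba'
  16: (24,3) 3 'bab'
  17: (3,13) 9 'babaababb'
  18: (13,1) 4 'baba'
  19: (1,11) 11 'bababaababb'
  20: (11,8) 3 'bab'
  21: (8,18) 4 'babb'
  22: (18,23) 1 'b'
  23: (23,10) 4 'bbab'
  24: (10,22) 2 'bb'
  25: (22,21) 3 'bbb'
  26: (21,20) 4 'bbbb'

n(n+1)/2 = 27·28/2 = 378
Σ LCP = 0 + 6 + 1 + 2 + 8 + 3 + 10 + 5 + 4 + 5 + 2 + 3 + 0 + 1 + 7 + 2 + 3 + 9 + 4 + 11 + 3 + 4 + 1 + 4 + 2 + 3 + 4 = 107
distinct = 378 − 107 = 271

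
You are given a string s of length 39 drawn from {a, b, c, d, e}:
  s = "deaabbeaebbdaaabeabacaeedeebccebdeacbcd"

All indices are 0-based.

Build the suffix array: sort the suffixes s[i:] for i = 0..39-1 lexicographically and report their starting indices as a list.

[12, 2, 13, 17, 3, 14, 19, 34, 7, 21, 18, 9, 4, 27, 36, 10, 31, 15, 5, 20, 35, 28, 37, 29, 38, 11, 0, 32, 24, 1, 16, 33, 6, 8, 26, 30, 23, 25, 22]

sorted suffixes:
  #0 SA[0]=12  'aaabeabacaeedeebccebdeacbcd'
  #1 SA[1]=2  'aabbeaebbdaaabeabacaeedeebccebdeacbcd'
  #2 SA[2]=13  'aabeabacaeedeebccebdeacbcd'
  #3 SA[3]=17  'abacaeedeebccebdeacbcd'
  #4 SA[4]=3  'abbeaebbdaaabeabacaeedeebccebdeacbcd'
  #5 SA[5]=14  'abeabacaeedeebccebdeacbcd'
  #6 SA[6]=19  'acaeedeebccebdeacbcd'
  #7 SA[7]=34  'acbcd'
  #8 SA[8]=7  'aebbdaaabeabacaeedeebccebdeacbcd'
  #9 SA[9]=21  'aeedeebccebdeacbcd'
  #10 SA[10]=18  'bacaeedeebccebdeacbcd'
  #11 SA[11]=9  'bbdaaabeabacaeedeebccebdeacbcd'
  #12 SA[12]=4  'bbeaebbdaaabeabacaeedeebccebdeacbcd'
  #13 SA[13]=27  'bccebdeacbcd'
  #14 SA[14]=36  'bcd'
  #15 SA[15]=10  'bdaaabeabacaeedeebccebdeacbcd'
  #16 SA[16]=31  'bdeacbcd'
  #17 SA[17]=15  'beabacaeedeebccebdeacbcd'
  #18 SA[18]=5  'beaebbdaaabeabacaeedeebccebdeacbcd'
  #19 SA[19]=20  'caeedeebccebdeacbcd'
  #20 SA[20]=35  'cbcd'
  #21 SA[21]=28  'ccebdeacbcd'
  #22 SA[22]=37  'cd'
  #23 SA[23]=29  'cebdeacbcd'
  #24 SA[24]=38  'd'
  #25 SA[25]=11  'daaabeabacaeedeebccebdeacbcd'
  #26 SA[26]=0  'deaabbeaebbdaaabeabacaeedeebccebdeacbcd'
  #27 SA[27]=32  'deacbcd'
  #28 SA[28]=24  'deebccebdeacbcd'
  #29 SA[29]=1  'eaabbeaebbdaaabeabacaeedeebccebdeacbcd'
  #30 SA[30]=16  'eabacaeedeebccebdeacbcd'
  #31 SA[31]=33  'eacbcd'
  #32 SA[32]=6  'eaebbdaaabeabacaeedeebccebdeacbcd'
  #33 SA[33]=8  'ebbdaaabeabacaeedeebccebdeacbcd'
  #34 SA[34]=26  'ebccebdeacbcd'
  #35 SA[35]=30  'ebdeacbcd'
  #36 SA[36]=23  'edeebccebdeacbcd'
  #37 SA[37]=25  'eebccebdeacbcd'
  #38 SA[38]=22  'eedeebccebdeacbcd'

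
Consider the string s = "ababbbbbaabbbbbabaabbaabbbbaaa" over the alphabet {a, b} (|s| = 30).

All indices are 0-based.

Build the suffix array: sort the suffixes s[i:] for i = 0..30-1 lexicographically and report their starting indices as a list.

[29, 28, 27, 17, 21, 8, 15, 0, 18, 22, 2, 9, 26, 16, 20, 7, 14, 1, 25, 19, 6, 13, 24, 5, 12, 23, 4, 11, 3, 10]

rank→(start, suffix):
  0 → (29, 'a')
  1 → (28, 'aa')
  2 → (27, 'aaa')
  3 → (17, 'aabbaabbbbaaa')
  4 → (21, 'aabbbbaaa')
  5 → (8, 'aabbbbbabaabbaabbbbaaa')
  6 → (15, 'abaabbaabbbbaaa')
  7 → (0, 'ababbbbbaabbbbbabaabbaabbbbaaa')
  8 → (18, 'abbaabbbbaaa')
  9 → (22, 'abbbbaaa')
  10 → (2, 'abbbbbaabbbbbabaabbaabbbbaaa')
  11 → (9, 'abbbbbabaabbaabbbbaaa')
  12 → (26, 'baaa')
  13 → (16, 'baabbaabbbbaaa')
  14 → (20, 'baabbbbaaa')
  15 → (7, 'baabbbbbabaabbaabbbbaaa')
  16 → (14, 'babaabbaabbbbaaa')
  17 → (1, 'babbbbbaabbbbbabaabbaabbbbaaa')
  18 → (25, 'bbaaa')
  19 → (19, 'bbaabbbbaaa')
  20 → (6, 'bbaabbbbbabaabbaabbbbaaa')
  21 → (13, 'bbabaabbaabbbbaaa')
  22 → (24, 'bbbaaa')
  23 → (5, 'bbbaabbbbbabaabbaabbbbaaa')
  24 → (12, 'bbbabaabbaabbbbaaa')
  25 → (23, 'bbbbaaa')
  26 → (4, 'bbbbaabbbbbabaabbaabbbbaaa')
  27 → (11, 'bbbbabaabbaabbbbaaa')
  28 → (3, 'bbbbbaabbbbbabaabbaabbbbaaa')
  29 → (10, 'bbbbbabaabbaabbbbaaa')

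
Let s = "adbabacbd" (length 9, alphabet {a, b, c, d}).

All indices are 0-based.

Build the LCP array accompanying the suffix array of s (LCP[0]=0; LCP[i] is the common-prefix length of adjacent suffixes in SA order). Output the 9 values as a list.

rank | idx | suffix
   0 |   3 | abacbd
   1 |   5 | acbd
   2 |   0 | adbabacbd
   3 |   2 | babacbd
   4 |   4 | bacbd
   5 |   7 | bd
   6 |   6 | cbd
   7 |   8 | d
   8 |   1 | dbabacbd

SA = [3, 5, 0, 2, 4, 7, 6, 8, 1]
i: (SA[i-1],SA[i]) lcp shared
  1: (3,5) 1 'a'
  2: (5,0) 1 'a'
  3: (0,2) 0 ''
  4: (2,4) 2 'ba'
  5: (4,7) 1 'b'
  6: (7,6) 0 ''
  7: (6,8) 0 ''
  8: (8,1) 1 'd'

[0, 1, 1, 0, 2, 1, 0, 0, 1]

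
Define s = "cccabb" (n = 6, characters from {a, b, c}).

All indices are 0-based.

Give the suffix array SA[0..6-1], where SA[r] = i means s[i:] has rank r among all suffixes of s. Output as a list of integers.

[3, 5, 4, 2, 1, 0]

rank | idx | suffix
   0 |   3 | abb
   1 |   5 | b
   2 |   4 | bb
   3 |   2 | cabb
   4 |   1 | ccabb
   5 |   0 | cccabb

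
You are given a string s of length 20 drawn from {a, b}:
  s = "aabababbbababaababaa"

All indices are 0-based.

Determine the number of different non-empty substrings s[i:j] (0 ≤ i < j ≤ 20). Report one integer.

sorted suffixes:
  #0 SA[0]=19  'a'
  #1 SA[1]=18  'aa'
  #2 SA[2]=13  'aababaa'
  #3 SA[3]=0  'aabababbbababaababaa'
  #4 SA[4]=16  'abaa'
  #5 SA[5]=11  'abaababaa'
  #6 SA[6]=14  'ababaa'
  #7 SA[7]=9  'ababaababaa'
  #8 SA[8]=1  'abababbbababaababaa'
  #9 SA[9]=3  'ababbbababaababaa'
  #10 SA[10]=5  'abbbababaababaa'
  #11 SA[11]=17  'baa'
  #12 SA[12]=12  'baababaa'
  #13 SA[13]=15  'babaa'
  #14 SA[14]=10  'babaababaa'
  #15 SA[15]=8  'bababaababaa'
  #16 SA[16]=2  'bababbbababaababaa'
  #17 SA[17]=4  'babbbababaababaa'
  #18 SA[18]=7  'bbababaababaa'
  #19 SA[19]=6  'bbbababaababaa'

SA = [19, 18, 13, 0, 16, 11, 14, 9, 1, 3, 5, 17, 12, 15, 10, 8, 2, 4, 7, 6]
i: (SA[i-1],SA[i]) lcp shared
  1: (19,18) 1 'a'
  2: (18,13) 2 'aa'
  3: (13,0) 6 'aababa'
  4: (0,16) 1 'a'
  5: (16,11) 4 'abaa'
  6: (11,14) 3 'aba'
  7: (14,9) 6 'ababaa'
  8: (9,1) 5 'ababa'
  9: (1,3) 4 'abab'
  10: (3,5) 2 'ab'
  11: (5,17) 0 ''
  12: (17,12) 3 'baa'
  13: (12,15) 2 'ba'
  14: (15,10) 5 'babaa'
  15: (10,8) 4 'baba'
  16: (8,2) 5 'babab'
  17: (2,4) 3 'bab'
  18: (4,7) 1 'b'
  19: (7,6) 2 'bb'

n(n+1)/2 = 20·21/2 = 210
Σ LCP = 0 + 1 + 2 + 6 + 1 + 4 + 3 + 6 + 5 + 4 + 2 + 0 + 3 + 2 + 5 + 4 + 5 + 3 + 1 + 2 = 59
distinct = 210 − 59 = 151

151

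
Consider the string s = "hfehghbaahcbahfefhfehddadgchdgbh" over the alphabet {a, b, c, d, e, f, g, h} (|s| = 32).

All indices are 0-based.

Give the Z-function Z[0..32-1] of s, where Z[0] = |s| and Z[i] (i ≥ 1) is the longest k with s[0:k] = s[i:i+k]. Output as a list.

[32, 0, 0, 1, 0, 1, 0, 0, 0, 1, 0, 0, 0, 3, 0, 0, 0, 4, 0, 0, 1, 0, 0, 0, 0, 0, 0, 1, 0, 0, 0, 1]

Z[0]=32
i=1: i≥r, start 0; Z[1]=0
i=2: i≥r, start 0; Z[2]=0
i=3: i≥r, start 0; Z[3]=1 grow→box=[3,4)
i=4: i≥r, start 0; Z[4]=0
i=5: i≥r, start 0; Z[5]=1 grow→box=[5,6)
i=6: i≥r, start 0; Z[6]=0
i=7: i≥r, start 0; Z[7]=0
i=8: i≥r, start 0; Z[8]=0
i=9: i≥r, start 0; Z[9]=1 grow→box=[9,10)
i=10: i≥r, start 0; Z[10]=0
i=11: i≥r, start 0; Z[11]=0
i=12: i≥r, start 0; Z[12]=0
i=13: i≥r, start 0; Z[13]=3 grow→box=[13,16)
i=14: min(r-i=2, Z[1]=0)=0; Z[14]=0
i=15: min(r-i=1, Z[2]=0)=0; Z[15]=0
i=16: i≥r, start 0; Z[16]=0
i=17: i≥r, start 0; Z[17]=4 grow→box=[17,21)
i=18: min(r-i=3, Z[1]=0)=0; Z[18]=0
i=19: min(r-i=2, Z[2]=0)=0; Z[19]=0
i=20: min(r-i=1, Z[3]=1)=1; Z[20]=1
i=21: i≥r, start 0; Z[21]=0
i=22: i≥r, start 0; Z[22]=0
i=23: i≥r, start 0; Z[23]=0
i=24: i≥r, start 0; Z[24]=0
i=25: i≥r, start 0; Z[25]=0
i=26: i≥r, start 0; Z[26]=0
i=27: i≥r, start 0; Z[27]=1 grow→box=[27,28)
i=28: i≥r, start 0; Z[28]=0
i=29: i≥r, start 0; Z[29]=0
i=30: i≥r, start 0; Z[30]=0
i=31: i≥r, start 0; Z[31]=1 grow→box=[31,32)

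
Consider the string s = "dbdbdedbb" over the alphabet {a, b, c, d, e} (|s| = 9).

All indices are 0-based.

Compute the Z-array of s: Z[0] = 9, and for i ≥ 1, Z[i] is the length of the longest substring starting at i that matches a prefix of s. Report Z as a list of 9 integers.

Z[0]=9
i=1: outside box; Z[1]=0
i=2: outside box; Z[2]=3 grow→box=[2,5)
i=3: min(r-i=2, Z[1]=0)=0; Z[3]=0
i=4: min(r-i=1, Z[2]=3)=1; Z[4]=1
i=5: outside box; Z[5]=0
i=6: outside box; Z[6]=2 grow→box=[6,8)
i=7: min(r-i=1, Z[1]=0)=0; Z[7]=0
i=8: outside box; Z[8]=0

[9, 0, 3, 0, 1, 0, 2, 0, 0]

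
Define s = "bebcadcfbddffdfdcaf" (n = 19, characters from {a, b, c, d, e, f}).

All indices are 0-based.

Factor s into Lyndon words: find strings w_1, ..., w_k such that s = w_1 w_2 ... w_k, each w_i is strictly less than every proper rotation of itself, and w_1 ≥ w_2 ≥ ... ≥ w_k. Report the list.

["be", "bc", "adcfbddffdfdcaf"]

emit factor 1: 'be' (i=0, period=2)
emit factor 2: 'bc' (i=2, period=2)
emit factor 3: 'adcfbddffdfdcaf' (i=4, period=15)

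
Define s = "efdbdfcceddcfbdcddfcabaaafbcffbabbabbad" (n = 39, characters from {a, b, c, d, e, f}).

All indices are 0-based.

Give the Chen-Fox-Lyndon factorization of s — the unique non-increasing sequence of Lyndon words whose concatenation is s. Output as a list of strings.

emit factor 1: 'ef' (i=0, period=2)
emit factor 2: 'd' (i=2, period=1)
emit factor 3: 'bdfcceddcf' (i=3, period=10)
emit factor 4: 'bdcddfc' (i=13, period=7)
emit factor 5: 'ab' (i=20, period=2)
emit factor 6: 'aaafbcffbabbabbad' (i=22, period=17)

["ef", "d", "bdfcceddcf", "bdcddfc", "ab", "aaafbcffbabbabbad"]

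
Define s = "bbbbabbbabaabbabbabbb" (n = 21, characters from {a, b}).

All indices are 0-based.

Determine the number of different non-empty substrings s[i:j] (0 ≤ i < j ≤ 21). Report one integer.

sorted suffixes:
  #0 SA[0]=10  'aabbabbabbb'
  #1 SA[1]=8  'abaabbabbabbb'
  #2 SA[2]=11  'abbabbabbb'
  #3 SA[3]=14  'abbabbb'
  #4 SA[4]=17  'abbb'
  #5 SA[5]=4  'abbbabaabbabbabbb'
  #6 SA[6]=20  'b'
  #7 SA[7]=9  'baabbabbabbb'
  #8 SA[8]=7  'babaabbabbabbb'
  #9 SA[9]=13  'babbabbb'
  #10 SA[10]=16  'babbb'
  #11 SA[11]=3  'babbbabaabbabbabbb'
  #12 SA[12]=19  'bb'
  #13 SA[13]=6  'bbabaabbabbabbb'
  #14 SA[14]=12  'bbabbabbb'
  #15 SA[15]=15  'bbabbb'
  #16 SA[16]=2  'bbabbbabaabbabbabbb'
  #17 SA[17]=18  'bbb'
  #18 SA[18]=5  'bbbabaabbabbabbb'
  #19 SA[19]=1  'bbbabbbabaabbabbabbb'
  #20 SA[20]=0  'bbbbabbbabaabbabbabbb'

SA = [10, 8, 11, 14, 17, 4, 20, 9, 7, 13, 16, 3, 19, 6, 12, 15, 2, 18, 5, 1, 0]
[i] adj suffixes → lcp
  [1] 10/8 → 1 ('a')
  [2] 8/11 → 2 ('ab')
  [3] 11/14 → 6 ('abbabb')
  [4] 14/17 → 3 ('abb')
  [5] 17/4 → 4 ('abbb')
  [6] 4/20 → 0 ('')
  [7] 20/9 → 1 ('b')
  [8] 9/7 → 2 ('ba')
  [9] 7/13 → 3 ('bab')
  [10] 13/16 → 4 ('babb')
  [11] 16/3 → 5 ('babbb')
  [12] 3/19 → 1 ('b')
  [13] 19/6 → 2 ('bb')
  [14] 6/12 → 4 ('bbab')
  [15] 12/15 → 5 ('bbabb')
  [16] 15/2 → 6 ('bbabbb')
  [17] 2/18 → 2 ('bb')
  [18] 18/5 → 3 ('bbb')
  [19] 5/1 → 5 ('bbbab')
  [20] 1/0 → 3 ('bbb')

n(n+1)/2 = 21·22/2 = 231
Σ LCP = 0 + 1 + 2 + 6 + 3 + 4 + 0 + 1 + 2 + 3 + 4 + 5 + 1 + 2 + 4 + 5 + 6 + 2 + 3 + 5 + 3 = 62
distinct = 231 − 62 = 169

169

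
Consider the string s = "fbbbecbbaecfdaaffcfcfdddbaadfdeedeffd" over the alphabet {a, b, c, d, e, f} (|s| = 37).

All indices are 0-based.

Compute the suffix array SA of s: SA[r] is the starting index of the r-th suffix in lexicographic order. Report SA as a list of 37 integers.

rank | idx | suffix
   0 |  25 | aadfdeedeffd
   1 |  13 | aaffcfcfdddbaadfdeedeffd
   2 |  26 | adfdeedeffd
   3 |   8 | aecfdaaffcfcfdddbaadfdeedeffd
   4 |  14 | affcfcfdddbaadfdeedeffd
   5 |  24 | baadfdeedeffd
   6 |   7 | baecfdaaffcfcfdddbaadfdeedeffd
   7 |   6 | bbaecfdaaffcfcfdddbaadfdeedeffd
   8 |   1 | bbbecbbaecfdaaffcfcfdddbaadfdeedeffd
   9 |   2 | bbecbbaecfdaaffcfcfdddbaadfdeedeffd
  10 |   3 | becbbaecfdaaffcfcfdddbaadfdeedeffd
  11 |   5 | cbbaecfdaaffcfcfdddbaadfdeedeffd
  12 |  17 | cfcfdddbaadfdeedeffd
  13 |  10 | cfdaaffcfcfdddbaadfdeedeffd
  14 |  19 | cfdddbaadfdeedeffd
  15 |  36 | d
  16 |  12 | daaffcfcfdddbaadfdeedeffd
  17 |  23 | dbaadfdeedeffd
  18 |  22 | ddbaadfdeedeffd
  19 |  21 | dddbaadfdeedeffd
  20 |  29 | deedeffd
  21 |  32 | deffd
  22 |  27 | dfdeedeffd
  23 |   4 | ecbbaecfdaaffcfcfdddbaadfdeedeffd
  24 |   9 | ecfdaaffcfcfdddbaadfdeedeffd
  25 |  31 | edeffd
  26 |  30 | eedeffd
  27 |  33 | effd
  28 |   0 | fbbbecbbaecfdaaffcfcfdddbaadfdeedeffd
  29 |  16 | fcfcfdddbaadfdeedeffd
  30 |  18 | fcfdddbaadfdeedeffd
  31 |  35 | fd
  32 |  11 | fdaaffcfcfdddbaadfdeedeffd
  33 |  20 | fdddbaadfdeedeffd
  34 |  28 | fdeedeffd
  35 |  15 | ffcfcfdddbaadfdeedeffd
  36 |  34 | ffd

[25, 13, 26, 8, 14, 24, 7, 6, 1, 2, 3, 5, 17, 10, 19, 36, 12, 23, 22, 21, 29, 32, 27, 4, 9, 31, 30, 33, 0, 16, 18, 35, 11, 20, 28, 15, 34]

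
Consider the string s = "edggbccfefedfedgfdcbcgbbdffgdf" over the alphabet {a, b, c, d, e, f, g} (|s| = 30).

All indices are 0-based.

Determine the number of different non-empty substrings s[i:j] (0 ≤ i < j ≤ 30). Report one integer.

430

rank | idx | suffix
   0 |  22 | bbdffgdf
   1 |   4 | bccfefedfedgfdcbcgbbdffgdf
   2 |  19 | bcgbbdffgdf
   3 |  23 | bdffgdf
   4 |  18 | cbcgbbdffgdf
   5 |   5 | ccfefedfedgfdcbcgbbdffgdf
   6 |   6 | cfefedfedgfdcbcgbbdffgdf
   7 |  20 | cgbbdffgdf
   8 |  17 | dcbcgbbdffgdf
   9 |  28 | df
  10 |  11 | dfedgfdcbcgbbdffgdf
  11 |  24 | dffgdf
  12 |  14 | dgfdcbcgbbdffgdf
  13 |   1 | dggbccfefedfedgfdcbcgbbdffgdf
  14 |  10 | edfedgfdcbcgbbdffgdf
  15 |  13 | edgfdcbcgbbdffgdf
  16 |   0 | edggbccfefedfedgfdcbcgbbdffgdf
  17 |   8 | efedfedgfdcbcgbbdffgdf
  18 |  29 | f
  19 |  16 | fdcbcgbbdffgdf
  20 |   9 | fedfedgfdcbcgbbdffgdf
  21 |  12 | fedgfdcbcgbbdffgdf
  22 |   7 | fefedfedgfdcbcgbbdffgdf
  23 |  25 | ffgdf
  24 |  26 | fgdf
  25 |  21 | gbbdffgdf
  26 |   3 | gbccfefedfedgfdcbcgbbdffgdf
  27 |  27 | gdf
  28 |  15 | gfdcbcgbbdffgdf
  29 |   2 | ggbccfefedfedgfdcbcgbbdffgdf

SA = [22, 4, 19, 23, 18, 5, 6, 20, 17, 28, 11, 24, 14, 1, 10, 13, 0, 8, 29, 16, 9, 12, 7, 25, 26, 21, 3, 27, 15, 2]
rank  pair      lcp
   1  s[22:],s[4:]  1  'b'
   2  s[4:],s[19:]  2  'bc'
   3  s[19:],s[23:]  1  'b'
   4  s[23:],s[18:]  0  ''
   5  s[18:],s[5:]  1  'c'
   6  s[5:],s[6:]  1  'c'
   7  s[6:],s[20:]  1  'c'
   8  s[20:],s[17:]  0  ''
   9  s[17:],s[28:]  1  'd'
  10  s[28:],s[11:]  2  'df'
  11  s[11:],s[24:]  2  'df'
  12  s[24:],s[14:]  1  'd'
  13  s[14:],s[1:]  2  'dg'
  14  s[1:],s[10:]  0  ''
  15  s[10:],s[13:]  2  'ed'
  16  s[13:],s[0:]  3  'edg'
  17  s[0:],s[8:]  1  'e'
  18  s[8:],s[29:]  0  ''
  19  s[29:],s[16:]  1  'f'
  20  s[16:],s[9:]  1  'f'
  21  s[9:],s[12:]  3  'fed'
  22  s[12:],s[7:]  2  'fe'
  23  s[7:],s[25:]  1  'f'
  24  s[25:],s[26:]  1  'f'
  25  s[26:],s[21:]  0  ''
  26  s[21:],s[3:]  2  'gb'
  27  s[3:],s[27:]  1  'g'
  28  s[27:],s[15:]  1  'g'
  29  s[15:],s[2:]  1  'g'

n(n+1)/2 = 30·31/2 = 465
Σ LCP = 0 + 1 + 2 + 1 + 0 + 1 + 1 + 1 + 0 + 1 + 2 + 2 + 1 + 2 + 0 + 2 + 3 + 1 + 0 + 1 + 1 + 3 + 2 + 1 + 1 + 0 + 2 + 1 + 1 + 1 = 35
distinct = 465 − 35 = 430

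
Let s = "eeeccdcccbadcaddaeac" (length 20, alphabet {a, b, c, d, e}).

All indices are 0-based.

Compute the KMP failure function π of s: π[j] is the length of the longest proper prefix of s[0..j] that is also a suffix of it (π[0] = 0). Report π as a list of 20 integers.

[0, 1, 2, 0, 0, 0, 0, 0, 0, 0, 0, 0, 0, 0, 0, 0, 0, 1, 0, 0]

π[0] = 0
j=1 s[j]='e': π[1]=1 (border 'e')
j=2 s[j]='e': π[2]=2 (border 'ee')
j=3 s[j]='c': k: 2→1→0; π[3]=0 (border '')
j=4 s[j]='c': π[4]=0 (border '')
j=5 s[j]='d': π[5]=0 (border '')
j=6 s[j]='c': π[6]=0 (border '')
j=7 s[j]='c': π[7]=0 (border '')
j=8 s[j]='c': π[8]=0 (border '')
j=9 s[j]='b': π[9]=0 (border '')
j=10 s[j]='a': π[10]=0 (border '')
j=11 s[j]='d': π[11]=0 (border '')
j=12 s[j]='c': π[12]=0 (border '')
j=13 s[j]='a': π[13]=0 (border '')
j=14 s[j]='d': π[14]=0 (border '')
j=15 s[j]='d': π[15]=0 (border '')
j=16 s[j]='a': π[16]=0 (border '')
j=17 s[j]='e': π[17]=1 (border 'e')
j=18 s[j]='a': k: 1→0; π[18]=0 (border '')
j=19 s[j]='c': π[19]=0 (border '')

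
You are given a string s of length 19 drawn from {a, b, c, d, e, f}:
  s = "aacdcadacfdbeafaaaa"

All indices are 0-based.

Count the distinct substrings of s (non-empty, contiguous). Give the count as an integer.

rank | idx | suffix
   0 |  18 | a
   1 |  17 | aa
   2 |  16 | aaa
   3 |  15 | aaaa
   4 |   0 | aacdcadacfdbeafaaaa
   5 |   1 | acdcadacfdbeafaaaa
   6 |   7 | acfdbeafaaaa
   7 |   5 | adacfdbeafaaaa
   8 |  13 | afaaaa
   9 |  11 | beafaaaa
  10 |   4 | cadacfdbeafaaaa
  11 |   2 | cdcadacfdbeafaaaa
  12 |   8 | cfdbeafaaaa
  13 |   6 | dacfdbeafaaaa
  14 |  10 | dbeafaaaa
  15 |   3 | dcadacfdbeafaaaa
  16 |  12 | eafaaaa
  17 |  14 | faaaa
  18 |   9 | fdbeafaaaa

SA = [18, 17, 16, 15, 0, 1, 7, 5, 13, 11, 4, 2, 8, 6, 10, 3, 12, 14, 9]
[i] adj suffixes → lcp
  [1] 18/17 → 1 ('a')
  [2] 17/16 → 2 ('aa')
  [3] 16/15 → 3 ('aaa')
  [4] 15/0 → 2 ('aa')
  [5] 0/1 → 1 ('a')
  [6] 1/7 → 2 ('ac')
  [7] 7/5 → 1 ('a')
  [8] 5/13 → 1 ('a')
  [9] 13/11 → 0 ('')
  [10] 11/4 → 0 ('')
  [11] 4/2 → 1 ('c')
  [12] 2/8 → 1 ('c')
  [13] 8/6 → 0 ('')
  [14] 6/10 → 1 ('d')
  [15] 10/3 → 1 ('d')
  [16] 3/12 → 0 ('')
  [17] 12/14 → 0 ('')
  [18] 14/9 → 1 ('f')

n(n+1)/2 = 19·20/2 = 190
Σ LCP = 0 + 1 + 2 + 3 + 2 + 1 + 2 + 1 + 1 + 0 + 0 + 1 + 1 + 0 + 1 + 1 + 0 + 0 + 1 = 18
distinct = 190 − 18 = 172

172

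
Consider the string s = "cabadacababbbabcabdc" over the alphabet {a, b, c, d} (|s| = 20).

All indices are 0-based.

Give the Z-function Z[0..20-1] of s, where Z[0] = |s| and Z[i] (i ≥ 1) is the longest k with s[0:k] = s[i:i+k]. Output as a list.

Z[0]=20
i=1: i≥r, start 0; Z[1]=0
i=2: i≥r, start 0; Z[2]=0
i=3: i≥r, start 0; Z[3]=0
i=4: i≥r, start 0; Z[4]=0
i=5: i≥r, start 0; Z[5]=0
i=6: i≥r, start 0; Z[6]=4 grow→box=[6,10)
i=7: min(r-i=3, Z[1]=0)=0; Z[7]=0
i=8: min(r-i=2, Z[2]=0)=0; Z[8]=0
i=9: min(r-i=1, Z[3]=0)=0; Z[9]=0
i=10: i≥r, start 0; Z[10]=0
i=11: i≥r, start 0; Z[11]=0
i=12: i≥r, start 0; Z[12]=0
i=13: i≥r, start 0; Z[13]=0
i=14: i≥r, start 0; Z[14]=0
i=15: i≥r, start 0; Z[15]=3 grow→box=[15,18)
i=16: min(r-i=2, Z[1]=0)=0; Z[16]=0
i=17: min(r-i=1, Z[2]=0)=0; Z[17]=0
i=18: i≥r, start 0; Z[18]=0
i=19: i≥r, start 0; Z[19]=1 grow→box=[19,20)

[20, 0, 0, 0, 0, 0, 4, 0, 0, 0, 0, 0, 0, 0, 0, 3, 0, 0, 0, 1]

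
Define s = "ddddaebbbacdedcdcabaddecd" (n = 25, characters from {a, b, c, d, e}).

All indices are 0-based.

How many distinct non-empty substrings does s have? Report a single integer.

sorted suffixes:
  #0 SA[0]=17  'abaddecd'
  #1 SA[1]=9  'acdedcdcabaddecd'
  #2 SA[2]=19  'addecd'
  #3 SA[3]=4  'aebbbacdedcdcabaddecd'
  #4 SA[4]=8  'bacdedcdcabaddecd'
  #5 SA[5]=18  'baddecd'
  #6 SA[6]=7  'bbacdedcdcabaddecd'
  #7 SA[7]=6  'bbbacdedcdcabaddecd'
  #8 SA[8]=16  'cabaddecd'
  #9 SA[9]=23  'cd'
  #10 SA[10]=14  'cdcabaddecd'
  #11 SA[11]=10  'cdedcdcabaddecd'
  #12 SA[12]=24  'd'
  #13 SA[13]=3  'daebbbacdedcdcabaddecd'
  #14 SA[14]=15  'dcabaddecd'
  #15 SA[15]=13  'dcdcabaddecd'
  #16 SA[16]=2  'ddaebbbacdedcdcabaddecd'
  #17 SA[17]=1  'dddaebbbacdedcdcabaddecd'
  #18 SA[18]=0  'ddddaebbbacdedcdcabaddecd'
  #19 SA[19]=20  'ddecd'
  #20 SA[20]=21  'decd'
  #21 SA[21]=11  'dedcdcabaddecd'
  #22 SA[22]=5  'ebbbacdedcdcabaddecd'
  #23 SA[23]=22  'ecd'
  #24 SA[24]=12  'edcdcabaddecd'

SA = [17, 9, 19, 4, 8, 18, 7, 6, 16, 23, 14, 10, 24, 3, 15, 13, 2, 1, 0, 20, 21, 11, 5, 22, 12]
i: (SA[i-1],SA[i]) lcp shared
  1: (17,9) 1 'a'
  2: (9,19) 1 'a'
  3: (19,4) 1 'a'
  4: (4,8) 0 ''
  5: (8,18) 2 'ba'
  6: (18,7) 1 'b'
  7: (7,6) 2 'bb'
  8: (6,16) 0 ''
  9: (16,23) 1 'c'
  10: (23,14) 2 'cd'
  11: (14,10) 2 'cd'
  12: (10,24) 0 ''
  13: (24,3) 1 'd'
  14: (3,15) 1 'd'
  15: (15,13) 2 'dc'
  16: (13,2) 1 'd'
  17: (2,1) 2 'dd'
  18: (1,0) 3 'ddd'
  19: (0,20) 2 'dd'
  20: (20,21) 1 'd'
  21: (21,11) 2 'de'
  22: (11,5) 0 ''
  23: (5,22) 1 'e'
  24: (22,12) 1 'e'

n(n+1)/2 = 25·26/2 = 325
Σ LCP = 0 + 1 + 1 + 1 + 0 + 2 + 1 + 2 + 0 + 1 + 2 + 2 + 0 + 1 + 1 + 2 + 1 + 2 + 3 + 2 + 1 + 2 + 0 + 1 + 1 = 30
distinct = 325 − 30 = 295

295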